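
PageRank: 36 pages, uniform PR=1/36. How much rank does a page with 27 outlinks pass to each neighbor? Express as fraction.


Initial PR = 1/36 = 1/36
Outlinks = 27
Contribution per link = PR / outlinks
= 1/36 / 27
= 1/972

1/972


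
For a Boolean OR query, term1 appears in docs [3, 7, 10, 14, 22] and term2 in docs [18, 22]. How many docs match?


Boolean OR: find union of posting lists
term1 docs: [3, 7, 10, 14, 22]
term2 docs: [18, 22]
Union: [3, 7, 10, 14, 18, 22]
|union| = 6

6


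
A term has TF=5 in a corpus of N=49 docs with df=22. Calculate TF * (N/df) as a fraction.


TF * (N/df)
= 5 * (49/22)
= 5 * 49/22
= 245/22

245/22


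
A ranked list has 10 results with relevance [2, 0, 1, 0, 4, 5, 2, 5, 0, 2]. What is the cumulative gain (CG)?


Cumulative Gain = sum of relevance scores
Position 1: rel=2, running sum=2
Position 2: rel=0, running sum=2
Position 3: rel=1, running sum=3
Position 4: rel=0, running sum=3
Position 5: rel=4, running sum=7
Position 6: rel=5, running sum=12
Position 7: rel=2, running sum=14
Position 8: rel=5, running sum=19
Position 9: rel=0, running sum=19
Position 10: rel=2, running sum=21
CG = 21

21


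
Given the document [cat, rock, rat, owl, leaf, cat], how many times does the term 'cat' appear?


Document has 6 words
Scanning for 'cat':
Found at positions: [0, 5]
Count = 2

2


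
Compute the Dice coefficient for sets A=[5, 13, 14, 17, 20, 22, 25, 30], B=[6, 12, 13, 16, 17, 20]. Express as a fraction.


A intersect B = [13, 17, 20]
|A intersect B| = 3
|A| = 8, |B| = 6
Dice = 2*3 / (8+6)
= 6 / 14 = 3/7

3/7


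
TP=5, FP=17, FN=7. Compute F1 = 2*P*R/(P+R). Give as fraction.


F1 = 2 * P * R / (P + R)
P = TP/(TP+FP) = 5/22 = 5/22
R = TP/(TP+FN) = 5/12 = 5/12
2 * P * R = 2 * 5/22 * 5/12 = 25/132
P + R = 5/22 + 5/12 = 85/132
F1 = 25/132 / 85/132 = 5/17

5/17


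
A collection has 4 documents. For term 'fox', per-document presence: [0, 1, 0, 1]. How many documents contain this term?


Checking each document for 'fox':
Doc 1: absent
Doc 2: present
Doc 3: absent
Doc 4: present
df = sum of presences = 0 + 1 + 0 + 1 = 2

2


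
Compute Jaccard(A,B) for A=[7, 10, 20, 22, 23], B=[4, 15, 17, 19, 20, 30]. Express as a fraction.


A intersect B = [20]
|A intersect B| = 1
A union B = [4, 7, 10, 15, 17, 19, 20, 22, 23, 30]
|A union B| = 10
Jaccard = 1/10 = 1/10

1/10


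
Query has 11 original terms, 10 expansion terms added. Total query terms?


Original terms: 11
Expansion terms: 10
Total = 11 + 10 = 21

21


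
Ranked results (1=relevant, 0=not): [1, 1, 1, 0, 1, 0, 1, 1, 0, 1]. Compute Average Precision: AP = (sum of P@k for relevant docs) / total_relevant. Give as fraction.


Computing P@k for each relevant position:
Position 1: relevant, P@1 = 1/1 = 1
Position 2: relevant, P@2 = 2/2 = 1
Position 3: relevant, P@3 = 3/3 = 1
Position 4: not relevant
Position 5: relevant, P@5 = 4/5 = 4/5
Position 6: not relevant
Position 7: relevant, P@7 = 5/7 = 5/7
Position 8: relevant, P@8 = 6/8 = 3/4
Position 9: not relevant
Position 10: relevant, P@10 = 7/10 = 7/10
Sum of P@k = 1 + 1 + 1 + 4/5 + 5/7 + 3/4 + 7/10 = 167/28
AP = 167/28 / 7 = 167/196

167/196


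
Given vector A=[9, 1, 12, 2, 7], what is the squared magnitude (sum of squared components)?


|A|^2 = sum of squared components
A[0]^2 = 9^2 = 81
A[1]^2 = 1^2 = 1
A[2]^2 = 12^2 = 144
A[3]^2 = 2^2 = 4
A[4]^2 = 7^2 = 49
Sum = 81 + 1 + 144 + 4 + 49 = 279

279


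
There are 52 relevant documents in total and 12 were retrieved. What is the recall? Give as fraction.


Recall = retrieved_relevant / total_relevant
= 12 / 52
= 12 / (12 + 40)
= 3/13

3/13


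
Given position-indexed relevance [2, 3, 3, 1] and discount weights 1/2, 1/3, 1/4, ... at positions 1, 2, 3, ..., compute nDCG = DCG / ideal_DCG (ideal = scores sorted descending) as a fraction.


Position discount weights w_i = 1/(i+1) for i=1..4:
Weights = [1/2, 1/3, 1/4, 1/5]
Actual relevance: [2, 3, 3, 1]
DCG = 2/2 + 3/3 + 3/4 + 1/5 = 59/20
Ideal relevance (sorted desc): [3, 3, 2, 1]
Ideal DCG = 3/2 + 3/3 + 2/4 + 1/5 = 16/5
nDCG = DCG / ideal_DCG = 59/20 / 16/5 = 59/64

59/64


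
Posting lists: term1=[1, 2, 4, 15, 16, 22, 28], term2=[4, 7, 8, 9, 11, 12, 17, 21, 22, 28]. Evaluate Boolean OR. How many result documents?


Boolean OR: find union of posting lists
term1 docs: [1, 2, 4, 15, 16, 22, 28]
term2 docs: [4, 7, 8, 9, 11, 12, 17, 21, 22, 28]
Union: [1, 2, 4, 7, 8, 9, 11, 12, 15, 16, 17, 21, 22, 28]
|union| = 14

14


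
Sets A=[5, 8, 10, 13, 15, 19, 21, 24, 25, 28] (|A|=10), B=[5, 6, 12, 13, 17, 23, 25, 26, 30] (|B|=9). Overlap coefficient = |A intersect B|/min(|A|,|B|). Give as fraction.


A intersect B = [5, 13, 25]
|A intersect B| = 3
min(|A|, |B|) = min(10, 9) = 9
Overlap = 3 / 9 = 1/3

1/3


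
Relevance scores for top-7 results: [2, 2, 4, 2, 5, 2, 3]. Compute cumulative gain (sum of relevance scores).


Cumulative Gain = sum of relevance scores
Position 1: rel=2, running sum=2
Position 2: rel=2, running sum=4
Position 3: rel=4, running sum=8
Position 4: rel=2, running sum=10
Position 5: rel=5, running sum=15
Position 6: rel=2, running sum=17
Position 7: rel=3, running sum=20
CG = 20

20


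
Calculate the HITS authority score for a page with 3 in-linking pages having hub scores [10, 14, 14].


Authority = sum of hub scores of in-linkers
In-link 1: hub score = 10
In-link 2: hub score = 14
In-link 3: hub score = 14
Authority = 10 + 14 + 14 = 38

38


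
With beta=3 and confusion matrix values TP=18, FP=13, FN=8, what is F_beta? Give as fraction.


P = TP/(TP+FP) = 18/31 = 18/31
R = TP/(TP+FN) = 18/26 = 9/13
beta^2 = 3^2 = 9
(1 + beta^2) = 10
Numerator = (1+beta^2)*P*R = 1620/403
Denominator = beta^2*P + R = 162/31 + 9/13 = 2385/403
F_beta = 36/53

36/53


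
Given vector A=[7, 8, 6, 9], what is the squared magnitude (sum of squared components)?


|A|^2 = sum of squared components
A[0]^2 = 7^2 = 49
A[1]^2 = 8^2 = 64
A[2]^2 = 6^2 = 36
A[3]^2 = 9^2 = 81
Sum = 49 + 64 + 36 + 81 = 230

230


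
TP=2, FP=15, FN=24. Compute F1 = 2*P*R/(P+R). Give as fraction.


F1 = 2 * P * R / (P + R)
P = TP/(TP+FP) = 2/17 = 2/17
R = TP/(TP+FN) = 2/26 = 1/13
2 * P * R = 2 * 2/17 * 1/13 = 4/221
P + R = 2/17 + 1/13 = 43/221
F1 = 4/221 / 43/221 = 4/43

4/43


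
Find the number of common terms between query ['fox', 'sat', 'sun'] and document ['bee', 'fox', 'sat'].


Query terms: ['fox', 'sat', 'sun']
Document terms: ['bee', 'fox', 'sat']
Common terms: ['fox', 'sat']
Overlap count = 2

2


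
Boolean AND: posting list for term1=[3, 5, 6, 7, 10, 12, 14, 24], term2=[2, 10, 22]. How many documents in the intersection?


Boolean AND: find intersection of posting lists
term1 docs: [3, 5, 6, 7, 10, 12, 14, 24]
term2 docs: [2, 10, 22]
Intersection: [10]
|intersection| = 1

1


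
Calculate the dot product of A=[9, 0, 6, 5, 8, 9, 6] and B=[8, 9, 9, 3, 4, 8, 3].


Dot product = sum of element-wise products
A[0]*B[0] = 9*8 = 72
A[1]*B[1] = 0*9 = 0
A[2]*B[2] = 6*9 = 54
A[3]*B[3] = 5*3 = 15
A[4]*B[4] = 8*4 = 32
A[5]*B[5] = 9*8 = 72
A[6]*B[6] = 6*3 = 18
Sum = 72 + 0 + 54 + 15 + 32 + 72 + 18 = 263

263


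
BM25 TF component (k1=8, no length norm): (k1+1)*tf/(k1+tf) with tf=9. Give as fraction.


BM25 TF component = (k1+1)*tf / (k1+tf)
k1 = 8, tf = 9
Numerator = (8+1)*9 = 81
Denominator = 8 + 9 = 17
= 81/17 = 81/17

81/17


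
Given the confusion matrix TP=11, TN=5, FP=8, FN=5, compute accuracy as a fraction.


Accuracy = (TP + TN) / (TP + TN + FP + FN)
TP + TN = 11 + 5 = 16
Total = 11 + 5 + 8 + 5 = 29
Accuracy = 16 / 29 = 16/29

16/29


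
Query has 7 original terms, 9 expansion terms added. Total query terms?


Original terms: 7
Expansion terms: 9
Total = 7 + 9 = 16

16


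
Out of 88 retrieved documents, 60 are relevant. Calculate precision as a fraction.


Precision = relevant_retrieved / total_retrieved
= 60 / 88
= 60 / (60 + 28)
= 15/22

15/22


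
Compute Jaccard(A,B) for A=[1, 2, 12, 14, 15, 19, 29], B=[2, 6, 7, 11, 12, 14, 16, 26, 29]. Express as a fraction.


A intersect B = [2, 12, 14, 29]
|A intersect B| = 4
A union B = [1, 2, 6, 7, 11, 12, 14, 15, 16, 19, 26, 29]
|A union B| = 12
Jaccard = 4/12 = 1/3

1/3


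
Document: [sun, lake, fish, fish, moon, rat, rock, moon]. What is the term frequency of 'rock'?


Document has 8 words
Scanning for 'rock':
Found at positions: [6]
Count = 1

1


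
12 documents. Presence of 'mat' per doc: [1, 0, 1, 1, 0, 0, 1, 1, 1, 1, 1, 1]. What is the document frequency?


Checking each document for 'mat':
Doc 1: present
Doc 2: absent
Doc 3: present
Doc 4: present
Doc 5: absent
Doc 6: absent
Doc 7: present
Doc 8: present
Doc 9: present
Doc 10: present
Doc 11: present
Doc 12: present
df = sum of presences = 1 + 0 + 1 + 1 + 0 + 0 + 1 + 1 + 1 + 1 + 1 + 1 = 9

9


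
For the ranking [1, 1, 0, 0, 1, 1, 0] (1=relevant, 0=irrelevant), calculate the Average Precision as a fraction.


Computing P@k for each relevant position:
Position 1: relevant, P@1 = 1/1 = 1
Position 2: relevant, P@2 = 2/2 = 1
Position 3: not relevant
Position 4: not relevant
Position 5: relevant, P@5 = 3/5 = 3/5
Position 6: relevant, P@6 = 4/6 = 2/3
Position 7: not relevant
Sum of P@k = 1 + 1 + 3/5 + 2/3 = 49/15
AP = 49/15 / 4 = 49/60

49/60


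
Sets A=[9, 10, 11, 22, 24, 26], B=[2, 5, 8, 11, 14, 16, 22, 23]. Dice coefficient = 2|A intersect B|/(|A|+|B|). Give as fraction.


A intersect B = [11, 22]
|A intersect B| = 2
|A| = 6, |B| = 8
Dice = 2*2 / (6+8)
= 4 / 14 = 2/7

2/7


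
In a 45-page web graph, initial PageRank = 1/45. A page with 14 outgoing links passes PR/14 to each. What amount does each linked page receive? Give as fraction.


Initial PR = 1/45 = 1/45
Outlinks = 14
Contribution per link = PR / outlinks
= 1/45 / 14
= 1/630

1/630


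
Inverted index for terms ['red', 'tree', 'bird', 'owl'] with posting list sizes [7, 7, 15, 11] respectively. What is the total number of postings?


Summing posting list sizes:
'red': 7 postings
'tree': 7 postings
'bird': 15 postings
'owl': 11 postings
Total = 7 + 7 + 15 + 11 = 40

40


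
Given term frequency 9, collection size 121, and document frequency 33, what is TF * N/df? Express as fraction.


TF * (N/df)
= 9 * (121/33)
= 9 * 11/3
= 33

33


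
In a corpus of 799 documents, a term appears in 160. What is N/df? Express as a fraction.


IDF ratio = N / df
= 799 / 160
= 799/160

799/160


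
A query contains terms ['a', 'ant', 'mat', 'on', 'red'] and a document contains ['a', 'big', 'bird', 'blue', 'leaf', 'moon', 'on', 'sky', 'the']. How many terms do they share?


Query terms: ['a', 'ant', 'mat', 'on', 'red']
Document terms: ['a', 'big', 'bird', 'blue', 'leaf', 'moon', 'on', 'sky', 'the']
Common terms: ['a', 'on']
Overlap count = 2

2


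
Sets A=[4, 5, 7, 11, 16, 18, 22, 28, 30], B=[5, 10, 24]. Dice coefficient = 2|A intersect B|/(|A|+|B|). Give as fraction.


A intersect B = [5]
|A intersect B| = 1
|A| = 9, |B| = 3
Dice = 2*1 / (9+3)
= 2 / 12 = 1/6

1/6


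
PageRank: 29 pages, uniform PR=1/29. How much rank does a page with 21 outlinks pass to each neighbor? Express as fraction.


Initial PR = 1/29 = 1/29
Outlinks = 21
Contribution per link = PR / outlinks
= 1/29 / 21
= 1/609

1/609


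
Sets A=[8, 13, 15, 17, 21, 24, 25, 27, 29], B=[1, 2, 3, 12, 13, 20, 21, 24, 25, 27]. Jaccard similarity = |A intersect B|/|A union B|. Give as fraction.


A intersect B = [13, 21, 24, 25, 27]
|A intersect B| = 5
A union B = [1, 2, 3, 8, 12, 13, 15, 17, 20, 21, 24, 25, 27, 29]
|A union B| = 14
Jaccard = 5/14 = 5/14

5/14


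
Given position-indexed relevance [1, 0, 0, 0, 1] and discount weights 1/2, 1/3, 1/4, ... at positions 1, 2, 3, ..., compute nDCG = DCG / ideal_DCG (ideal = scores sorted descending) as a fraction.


Position discount weights w_i = 1/(i+1) for i=1..5:
Weights = [1/2, 1/3, 1/4, 1/5, 1/6]
Actual relevance: [1, 0, 0, 0, 1]
DCG = 1/2 + 0/3 + 0/4 + 0/5 + 1/6 = 2/3
Ideal relevance (sorted desc): [1, 1, 0, 0, 0]
Ideal DCG = 1/2 + 1/3 + 0/4 + 0/5 + 0/6 = 5/6
nDCG = DCG / ideal_DCG = 2/3 / 5/6 = 4/5

4/5


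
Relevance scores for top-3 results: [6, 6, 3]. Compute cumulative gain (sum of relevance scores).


Cumulative Gain = sum of relevance scores
Position 1: rel=6, running sum=6
Position 2: rel=6, running sum=12
Position 3: rel=3, running sum=15
CG = 15

15


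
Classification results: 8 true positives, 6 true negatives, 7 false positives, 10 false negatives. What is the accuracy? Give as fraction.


Accuracy = (TP + TN) / (TP + TN + FP + FN)
TP + TN = 8 + 6 = 14
Total = 8 + 6 + 7 + 10 = 31
Accuracy = 14 / 31 = 14/31

14/31


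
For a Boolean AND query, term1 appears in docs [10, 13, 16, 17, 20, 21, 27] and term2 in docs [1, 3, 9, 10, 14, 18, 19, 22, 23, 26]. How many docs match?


Boolean AND: find intersection of posting lists
term1 docs: [10, 13, 16, 17, 20, 21, 27]
term2 docs: [1, 3, 9, 10, 14, 18, 19, 22, 23, 26]
Intersection: [10]
|intersection| = 1

1


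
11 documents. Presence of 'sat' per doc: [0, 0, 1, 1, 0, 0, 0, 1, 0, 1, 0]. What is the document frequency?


Checking each document for 'sat':
Doc 1: absent
Doc 2: absent
Doc 3: present
Doc 4: present
Doc 5: absent
Doc 6: absent
Doc 7: absent
Doc 8: present
Doc 9: absent
Doc 10: present
Doc 11: absent
df = sum of presences = 0 + 0 + 1 + 1 + 0 + 0 + 0 + 1 + 0 + 1 + 0 = 4

4


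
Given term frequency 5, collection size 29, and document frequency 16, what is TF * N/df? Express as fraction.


TF * (N/df)
= 5 * (29/16)
= 5 * 29/16
= 145/16

145/16


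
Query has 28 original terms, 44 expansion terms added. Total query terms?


Original terms: 28
Expansion terms: 44
Total = 28 + 44 = 72

72


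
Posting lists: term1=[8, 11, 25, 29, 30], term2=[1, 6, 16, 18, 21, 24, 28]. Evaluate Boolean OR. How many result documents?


Boolean OR: find union of posting lists
term1 docs: [8, 11, 25, 29, 30]
term2 docs: [1, 6, 16, 18, 21, 24, 28]
Union: [1, 6, 8, 11, 16, 18, 21, 24, 25, 28, 29, 30]
|union| = 12

12


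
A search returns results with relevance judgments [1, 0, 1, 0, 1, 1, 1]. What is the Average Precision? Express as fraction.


Computing P@k for each relevant position:
Position 1: relevant, P@1 = 1/1 = 1
Position 2: not relevant
Position 3: relevant, P@3 = 2/3 = 2/3
Position 4: not relevant
Position 5: relevant, P@5 = 3/5 = 3/5
Position 6: relevant, P@6 = 4/6 = 2/3
Position 7: relevant, P@7 = 5/7 = 5/7
Sum of P@k = 1 + 2/3 + 3/5 + 2/3 + 5/7 = 383/105
AP = 383/105 / 5 = 383/525

383/525


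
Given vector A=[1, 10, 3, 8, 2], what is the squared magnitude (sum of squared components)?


|A|^2 = sum of squared components
A[0]^2 = 1^2 = 1
A[1]^2 = 10^2 = 100
A[2]^2 = 3^2 = 9
A[3]^2 = 8^2 = 64
A[4]^2 = 2^2 = 4
Sum = 1 + 100 + 9 + 64 + 4 = 178

178


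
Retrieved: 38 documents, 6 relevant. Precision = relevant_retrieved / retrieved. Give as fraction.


Precision = relevant_retrieved / total_retrieved
= 6 / 38
= 6 / (6 + 32)
= 3/19

3/19


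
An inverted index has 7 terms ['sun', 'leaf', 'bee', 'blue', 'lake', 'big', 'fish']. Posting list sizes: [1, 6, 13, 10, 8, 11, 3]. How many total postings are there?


Summing posting list sizes:
'sun': 1 postings
'leaf': 6 postings
'bee': 13 postings
'blue': 10 postings
'lake': 8 postings
'big': 11 postings
'fish': 3 postings
Total = 1 + 6 + 13 + 10 + 8 + 11 + 3 = 52

52


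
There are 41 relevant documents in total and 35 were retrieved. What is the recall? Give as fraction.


Recall = retrieved_relevant / total_relevant
= 35 / 41
= 35 / (35 + 6)
= 35/41

35/41


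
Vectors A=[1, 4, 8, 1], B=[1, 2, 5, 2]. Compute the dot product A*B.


Dot product = sum of element-wise products
A[0]*B[0] = 1*1 = 1
A[1]*B[1] = 4*2 = 8
A[2]*B[2] = 8*5 = 40
A[3]*B[3] = 1*2 = 2
Sum = 1 + 8 + 40 + 2 = 51

51


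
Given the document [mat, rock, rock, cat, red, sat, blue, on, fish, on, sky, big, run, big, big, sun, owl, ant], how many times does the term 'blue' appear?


Document has 18 words
Scanning for 'blue':
Found at positions: [6]
Count = 1

1


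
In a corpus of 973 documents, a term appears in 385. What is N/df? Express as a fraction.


IDF ratio = N / df
= 973 / 385
= 139/55

139/55


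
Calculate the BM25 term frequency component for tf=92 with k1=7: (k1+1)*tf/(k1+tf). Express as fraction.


BM25 TF component = (k1+1)*tf / (k1+tf)
k1 = 7, tf = 92
Numerator = (7+1)*92 = 736
Denominator = 7 + 92 = 99
= 736/99 = 736/99

736/99


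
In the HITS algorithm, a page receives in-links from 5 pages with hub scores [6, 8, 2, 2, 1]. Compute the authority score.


Authority = sum of hub scores of in-linkers
In-link 1: hub score = 6
In-link 2: hub score = 8
In-link 3: hub score = 2
In-link 4: hub score = 2
In-link 5: hub score = 1
Authority = 6 + 8 + 2 + 2 + 1 = 19

19


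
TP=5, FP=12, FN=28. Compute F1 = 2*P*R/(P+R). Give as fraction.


F1 = 2 * P * R / (P + R)
P = TP/(TP+FP) = 5/17 = 5/17
R = TP/(TP+FN) = 5/33 = 5/33
2 * P * R = 2 * 5/17 * 5/33 = 50/561
P + R = 5/17 + 5/33 = 250/561
F1 = 50/561 / 250/561 = 1/5

1/5


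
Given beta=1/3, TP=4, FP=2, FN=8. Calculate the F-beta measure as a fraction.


P = TP/(TP+FP) = 4/6 = 2/3
R = TP/(TP+FN) = 4/12 = 1/3
beta^2 = 1/3^2 = 1/9
(1 + beta^2) = 10/9
Numerator = (1+beta^2)*P*R = 20/81
Denominator = beta^2*P + R = 2/27 + 1/3 = 11/27
F_beta = 20/33

20/33


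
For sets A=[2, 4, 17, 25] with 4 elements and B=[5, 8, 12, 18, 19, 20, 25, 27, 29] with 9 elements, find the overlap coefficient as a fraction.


A intersect B = [25]
|A intersect B| = 1
min(|A|, |B|) = min(4, 9) = 4
Overlap = 1 / 4 = 1/4

1/4


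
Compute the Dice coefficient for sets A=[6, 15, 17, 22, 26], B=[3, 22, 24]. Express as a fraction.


A intersect B = [22]
|A intersect B| = 1
|A| = 5, |B| = 3
Dice = 2*1 / (5+3)
= 2 / 8 = 1/4

1/4


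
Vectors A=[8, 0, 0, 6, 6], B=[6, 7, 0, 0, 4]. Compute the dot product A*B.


Dot product = sum of element-wise products
A[0]*B[0] = 8*6 = 48
A[1]*B[1] = 0*7 = 0
A[2]*B[2] = 0*0 = 0
A[3]*B[3] = 6*0 = 0
A[4]*B[4] = 6*4 = 24
Sum = 48 + 0 + 0 + 0 + 24 = 72

72


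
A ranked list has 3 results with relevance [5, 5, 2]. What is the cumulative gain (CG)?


Cumulative Gain = sum of relevance scores
Position 1: rel=5, running sum=5
Position 2: rel=5, running sum=10
Position 3: rel=2, running sum=12
CG = 12

12


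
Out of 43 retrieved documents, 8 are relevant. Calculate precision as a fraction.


Precision = relevant_retrieved / total_retrieved
= 8 / 43
= 8 / (8 + 35)
= 8/43

8/43


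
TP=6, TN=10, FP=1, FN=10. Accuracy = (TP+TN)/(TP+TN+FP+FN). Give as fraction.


Accuracy = (TP + TN) / (TP + TN + FP + FN)
TP + TN = 6 + 10 = 16
Total = 6 + 10 + 1 + 10 = 27
Accuracy = 16 / 27 = 16/27

16/27


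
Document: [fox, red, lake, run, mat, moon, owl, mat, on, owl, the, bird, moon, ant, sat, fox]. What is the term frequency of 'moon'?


Document has 16 words
Scanning for 'moon':
Found at positions: [5, 12]
Count = 2

2


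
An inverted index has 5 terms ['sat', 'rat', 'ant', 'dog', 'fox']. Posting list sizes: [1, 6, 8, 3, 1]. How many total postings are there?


Summing posting list sizes:
'sat': 1 postings
'rat': 6 postings
'ant': 8 postings
'dog': 3 postings
'fox': 1 postings
Total = 1 + 6 + 8 + 3 + 1 = 19

19


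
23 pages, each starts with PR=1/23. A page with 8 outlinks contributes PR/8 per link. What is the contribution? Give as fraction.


Initial PR = 1/23 = 1/23
Outlinks = 8
Contribution per link = PR / outlinks
= 1/23 / 8
= 1/184

1/184


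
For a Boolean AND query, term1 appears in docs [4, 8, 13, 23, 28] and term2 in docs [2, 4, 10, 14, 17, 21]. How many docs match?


Boolean AND: find intersection of posting lists
term1 docs: [4, 8, 13, 23, 28]
term2 docs: [2, 4, 10, 14, 17, 21]
Intersection: [4]
|intersection| = 1

1


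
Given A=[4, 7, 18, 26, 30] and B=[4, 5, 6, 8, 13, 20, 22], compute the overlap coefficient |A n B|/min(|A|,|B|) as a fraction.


A intersect B = [4]
|A intersect B| = 1
min(|A|, |B|) = min(5, 7) = 5
Overlap = 1 / 5 = 1/5

1/5


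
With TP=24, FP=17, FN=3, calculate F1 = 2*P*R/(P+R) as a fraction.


F1 = 2 * P * R / (P + R)
P = TP/(TP+FP) = 24/41 = 24/41
R = TP/(TP+FN) = 24/27 = 8/9
2 * P * R = 2 * 24/41 * 8/9 = 128/123
P + R = 24/41 + 8/9 = 544/369
F1 = 128/123 / 544/369 = 12/17

12/17


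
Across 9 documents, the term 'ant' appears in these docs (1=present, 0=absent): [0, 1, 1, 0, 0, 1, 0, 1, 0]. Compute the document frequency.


Checking each document for 'ant':
Doc 1: absent
Doc 2: present
Doc 3: present
Doc 4: absent
Doc 5: absent
Doc 6: present
Doc 7: absent
Doc 8: present
Doc 9: absent
df = sum of presences = 0 + 1 + 1 + 0 + 0 + 1 + 0 + 1 + 0 = 4

4


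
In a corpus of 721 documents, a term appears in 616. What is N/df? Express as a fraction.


IDF ratio = N / df
= 721 / 616
= 103/88

103/88


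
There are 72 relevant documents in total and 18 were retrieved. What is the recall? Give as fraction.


Recall = retrieved_relevant / total_relevant
= 18 / 72
= 18 / (18 + 54)
= 1/4

1/4


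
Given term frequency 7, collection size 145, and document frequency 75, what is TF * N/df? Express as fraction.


TF * (N/df)
= 7 * (145/75)
= 7 * 29/15
= 203/15

203/15


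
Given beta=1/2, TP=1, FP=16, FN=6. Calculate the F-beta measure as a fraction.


P = TP/(TP+FP) = 1/17 = 1/17
R = TP/(TP+FN) = 1/7 = 1/7
beta^2 = 1/2^2 = 1/4
(1 + beta^2) = 5/4
Numerator = (1+beta^2)*P*R = 5/476
Denominator = beta^2*P + R = 1/68 + 1/7 = 75/476
F_beta = 1/15

1/15


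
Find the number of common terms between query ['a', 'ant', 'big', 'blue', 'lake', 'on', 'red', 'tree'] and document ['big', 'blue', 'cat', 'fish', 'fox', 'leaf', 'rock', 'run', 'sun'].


Query terms: ['a', 'ant', 'big', 'blue', 'lake', 'on', 'red', 'tree']
Document terms: ['big', 'blue', 'cat', 'fish', 'fox', 'leaf', 'rock', 'run', 'sun']
Common terms: ['big', 'blue']
Overlap count = 2

2


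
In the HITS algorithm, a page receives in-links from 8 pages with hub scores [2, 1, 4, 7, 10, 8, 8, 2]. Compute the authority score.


Authority = sum of hub scores of in-linkers
In-link 1: hub score = 2
In-link 2: hub score = 1
In-link 3: hub score = 4
In-link 4: hub score = 7
In-link 5: hub score = 10
In-link 6: hub score = 8
In-link 7: hub score = 8
In-link 8: hub score = 2
Authority = 2 + 1 + 4 + 7 + 10 + 8 + 8 + 2 = 42

42


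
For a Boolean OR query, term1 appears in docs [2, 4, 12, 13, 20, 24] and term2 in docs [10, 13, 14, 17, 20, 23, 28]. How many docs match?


Boolean OR: find union of posting lists
term1 docs: [2, 4, 12, 13, 20, 24]
term2 docs: [10, 13, 14, 17, 20, 23, 28]
Union: [2, 4, 10, 12, 13, 14, 17, 20, 23, 24, 28]
|union| = 11

11


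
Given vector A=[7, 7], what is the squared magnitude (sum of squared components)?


|A|^2 = sum of squared components
A[0]^2 = 7^2 = 49
A[1]^2 = 7^2 = 49
Sum = 49 + 49 = 98

98


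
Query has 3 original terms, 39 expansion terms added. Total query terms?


Original terms: 3
Expansion terms: 39
Total = 3 + 39 = 42

42


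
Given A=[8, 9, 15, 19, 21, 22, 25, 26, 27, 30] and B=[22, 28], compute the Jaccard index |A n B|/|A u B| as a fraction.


A intersect B = [22]
|A intersect B| = 1
A union B = [8, 9, 15, 19, 21, 22, 25, 26, 27, 28, 30]
|A union B| = 11
Jaccard = 1/11 = 1/11

1/11


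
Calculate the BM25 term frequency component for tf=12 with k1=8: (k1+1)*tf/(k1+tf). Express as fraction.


BM25 TF component = (k1+1)*tf / (k1+tf)
k1 = 8, tf = 12
Numerator = (8+1)*12 = 108
Denominator = 8 + 12 = 20
= 108/20 = 27/5

27/5


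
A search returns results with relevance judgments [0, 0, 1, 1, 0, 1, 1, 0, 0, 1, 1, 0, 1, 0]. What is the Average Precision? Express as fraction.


Computing P@k for each relevant position:
Position 1: not relevant
Position 2: not relevant
Position 3: relevant, P@3 = 1/3 = 1/3
Position 4: relevant, P@4 = 2/4 = 1/2
Position 5: not relevant
Position 6: relevant, P@6 = 3/6 = 1/2
Position 7: relevant, P@7 = 4/7 = 4/7
Position 8: not relevant
Position 9: not relevant
Position 10: relevant, P@10 = 5/10 = 1/2
Position 11: relevant, P@11 = 6/11 = 6/11
Position 12: not relevant
Position 13: relevant, P@13 = 7/13 = 7/13
Position 14: not relevant
Sum of P@k = 1/3 + 1/2 + 1/2 + 4/7 + 1/2 + 6/11 + 7/13 = 20953/6006
AP = 20953/6006 / 7 = 20953/42042

20953/42042


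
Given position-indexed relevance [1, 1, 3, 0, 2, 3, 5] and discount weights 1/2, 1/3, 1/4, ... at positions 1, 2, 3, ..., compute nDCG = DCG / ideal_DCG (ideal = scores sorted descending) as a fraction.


Position discount weights w_i = 1/(i+1) for i=1..7:
Weights = [1/2, 1/3, 1/4, 1/5, 1/6, 1/7, 1/8]
Actual relevance: [1, 1, 3, 0, 2, 3, 5]
DCG = 1/2 + 1/3 + 3/4 + 0/5 + 2/6 + 3/7 + 5/8 = 499/168
Ideal relevance (sorted desc): [5, 3, 3, 2, 1, 1, 0]
Ideal DCG = 5/2 + 3/3 + 3/4 + 2/5 + 1/6 + 1/7 + 0/8 = 2083/420
nDCG = DCG / ideal_DCG = 499/168 / 2083/420 = 2495/4166

2495/4166


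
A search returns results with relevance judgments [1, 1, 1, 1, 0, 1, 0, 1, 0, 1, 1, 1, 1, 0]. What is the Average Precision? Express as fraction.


Computing P@k for each relevant position:
Position 1: relevant, P@1 = 1/1 = 1
Position 2: relevant, P@2 = 2/2 = 1
Position 3: relevant, P@3 = 3/3 = 1
Position 4: relevant, P@4 = 4/4 = 1
Position 5: not relevant
Position 6: relevant, P@6 = 5/6 = 5/6
Position 7: not relevant
Position 8: relevant, P@8 = 6/8 = 3/4
Position 9: not relevant
Position 10: relevant, P@10 = 7/10 = 7/10
Position 11: relevant, P@11 = 8/11 = 8/11
Position 12: relevant, P@12 = 9/12 = 3/4
Position 13: relevant, P@13 = 10/13 = 10/13
Position 14: not relevant
Sum of P@k = 1 + 1 + 1 + 1 + 5/6 + 3/4 + 7/10 + 8/11 + 3/4 + 10/13 = 36593/4290
AP = 36593/4290 / 10 = 36593/42900

36593/42900


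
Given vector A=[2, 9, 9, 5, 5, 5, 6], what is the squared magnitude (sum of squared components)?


|A|^2 = sum of squared components
A[0]^2 = 2^2 = 4
A[1]^2 = 9^2 = 81
A[2]^2 = 9^2 = 81
A[3]^2 = 5^2 = 25
A[4]^2 = 5^2 = 25
A[5]^2 = 5^2 = 25
A[6]^2 = 6^2 = 36
Sum = 4 + 81 + 81 + 25 + 25 + 25 + 36 = 277

277


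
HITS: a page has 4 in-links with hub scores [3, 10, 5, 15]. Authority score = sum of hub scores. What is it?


Authority = sum of hub scores of in-linkers
In-link 1: hub score = 3
In-link 2: hub score = 10
In-link 3: hub score = 5
In-link 4: hub score = 15
Authority = 3 + 10 + 5 + 15 = 33

33


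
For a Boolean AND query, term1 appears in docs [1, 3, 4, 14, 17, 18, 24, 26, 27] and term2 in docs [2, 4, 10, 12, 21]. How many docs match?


Boolean AND: find intersection of posting lists
term1 docs: [1, 3, 4, 14, 17, 18, 24, 26, 27]
term2 docs: [2, 4, 10, 12, 21]
Intersection: [4]
|intersection| = 1

1


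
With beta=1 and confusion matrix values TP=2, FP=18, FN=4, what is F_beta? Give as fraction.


P = TP/(TP+FP) = 2/20 = 1/10
R = TP/(TP+FN) = 2/6 = 1/3
beta^2 = 1^2 = 1
(1 + beta^2) = 2
Numerator = (1+beta^2)*P*R = 1/15
Denominator = beta^2*P + R = 1/10 + 1/3 = 13/30
F_beta = 2/13

2/13


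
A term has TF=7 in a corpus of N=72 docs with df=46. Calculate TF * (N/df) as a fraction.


TF * (N/df)
= 7 * (72/46)
= 7 * 36/23
= 252/23

252/23


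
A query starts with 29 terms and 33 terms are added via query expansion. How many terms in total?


Original terms: 29
Expansion terms: 33
Total = 29 + 33 = 62

62


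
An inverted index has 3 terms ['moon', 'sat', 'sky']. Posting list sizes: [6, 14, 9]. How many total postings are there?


Summing posting list sizes:
'moon': 6 postings
'sat': 14 postings
'sky': 9 postings
Total = 6 + 14 + 9 = 29

29


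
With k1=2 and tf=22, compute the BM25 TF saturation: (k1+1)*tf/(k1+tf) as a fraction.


BM25 TF component = (k1+1)*tf / (k1+tf)
k1 = 2, tf = 22
Numerator = (2+1)*22 = 66
Denominator = 2 + 22 = 24
= 66/24 = 11/4

11/4


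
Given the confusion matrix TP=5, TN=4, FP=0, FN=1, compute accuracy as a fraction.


Accuracy = (TP + TN) / (TP + TN + FP + FN)
TP + TN = 5 + 4 = 9
Total = 5 + 4 + 0 + 1 = 10
Accuracy = 9 / 10 = 9/10

9/10


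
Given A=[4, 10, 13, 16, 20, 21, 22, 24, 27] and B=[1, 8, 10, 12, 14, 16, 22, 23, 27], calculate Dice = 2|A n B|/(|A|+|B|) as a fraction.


A intersect B = [10, 16, 22, 27]
|A intersect B| = 4
|A| = 9, |B| = 9
Dice = 2*4 / (9+9)
= 8 / 18 = 4/9

4/9


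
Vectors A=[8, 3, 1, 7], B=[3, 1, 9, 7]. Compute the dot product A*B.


Dot product = sum of element-wise products
A[0]*B[0] = 8*3 = 24
A[1]*B[1] = 3*1 = 3
A[2]*B[2] = 1*9 = 9
A[3]*B[3] = 7*7 = 49
Sum = 24 + 3 + 9 + 49 = 85

85


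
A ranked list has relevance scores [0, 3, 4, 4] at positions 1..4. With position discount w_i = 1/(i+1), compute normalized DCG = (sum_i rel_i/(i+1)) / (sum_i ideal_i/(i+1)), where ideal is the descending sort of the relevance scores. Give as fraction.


Position discount weights w_i = 1/(i+1) for i=1..4:
Weights = [1/2, 1/3, 1/4, 1/5]
Actual relevance: [0, 3, 4, 4]
DCG = 0/2 + 3/3 + 4/4 + 4/5 = 14/5
Ideal relevance (sorted desc): [4, 4, 3, 0]
Ideal DCG = 4/2 + 4/3 + 3/4 + 0/5 = 49/12
nDCG = DCG / ideal_DCG = 14/5 / 49/12 = 24/35

24/35


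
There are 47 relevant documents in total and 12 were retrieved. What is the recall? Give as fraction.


Recall = retrieved_relevant / total_relevant
= 12 / 47
= 12 / (12 + 35)
= 12/47

12/47


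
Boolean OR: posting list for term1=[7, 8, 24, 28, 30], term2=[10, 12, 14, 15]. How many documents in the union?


Boolean OR: find union of posting lists
term1 docs: [7, 8, 24, 28, 30]
term2 docs: [10, 12, 14, 15]
Union: [7, 8, 10, 12, 14, 15, 24, 28, 30]
|union| = 9

9


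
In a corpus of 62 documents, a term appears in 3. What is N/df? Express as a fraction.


IDF ratio = N / df
= 62 / 3
= 62/3

62/3


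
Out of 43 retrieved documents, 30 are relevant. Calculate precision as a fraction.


Precision = relevant_retrieved / total_retrieved
= 30 / 43
= 30 / (30 + 13)
= 30/43

30/43


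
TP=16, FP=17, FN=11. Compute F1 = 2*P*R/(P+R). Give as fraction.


F1 = 2 * P * R / (P + R)
P = TP/(TP+FP) = 16/33 = 16/33
R = TP/(TP+FN) = 16/27 = 16/27
2 * P * R = 2 * 16/33 * 16/27 = 512/891
P + R = 16/33 + 16/27 = 320/297
F1 = 512/891 / 320/297 = 8/15

8/15


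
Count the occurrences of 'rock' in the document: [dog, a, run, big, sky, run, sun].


Document has 7 words
Scanning for 'rock':
Term not found in document
Count = 0

0


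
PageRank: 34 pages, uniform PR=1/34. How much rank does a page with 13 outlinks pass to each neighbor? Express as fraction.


Initial PR = 1/34 = 1/34
Outlinks = 13
Contribution per link = PR / outlinks
= 1/34 / 13
= 1/442

1/442


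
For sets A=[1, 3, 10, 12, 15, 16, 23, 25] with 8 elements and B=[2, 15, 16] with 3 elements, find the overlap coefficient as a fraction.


A intersect B = [15, 16]
|A intersect B| = 2
min(|A|, |B|) = min(8, 3) = 3
Overlap = 2 / 3 = 2/3

2/3


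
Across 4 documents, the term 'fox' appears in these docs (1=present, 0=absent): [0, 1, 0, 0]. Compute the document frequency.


Checking each document for 'fox':
Doc 1: absent
Doc 2: present
Doc 3: absent
Doc 4: absent
df = sum of presences = 0 + 1 + 0 + 0 = 1

1


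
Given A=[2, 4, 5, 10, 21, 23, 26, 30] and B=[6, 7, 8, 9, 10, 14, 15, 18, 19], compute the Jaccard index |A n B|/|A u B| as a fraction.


A intersect B = [10]
|A intersect B| = 1
A union B = [2, 4, 5, 6, 7, 8, 9, 10, 14, 15, 18, 19, 21, 23, 26, 30]
|A union B| = 16
Jaccard = 1/16 = 1/16

1/16


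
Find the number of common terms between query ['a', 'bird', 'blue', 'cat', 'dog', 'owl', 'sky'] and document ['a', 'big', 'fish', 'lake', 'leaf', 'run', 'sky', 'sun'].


Query terms: ['a', 'bird', 'blue', 'cat', 'dog', 'owl', 'sky']
Document terms: ['a', 'big', 'fish', 'lake', 'leaf', 'run', 'sky', 'sun']
Common terms: ['a', 'sky']
Overlap count = 2

2


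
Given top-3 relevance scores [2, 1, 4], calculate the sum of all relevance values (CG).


Cumulative Gain = sum of relevance scores
Position 1: rel=2, running sum=2
Position 2: rel=1, running sum=3
Position 3: rel=4, running sum=7
CG = 7

7


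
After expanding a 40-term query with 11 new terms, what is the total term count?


Original terms: 40
Expansion terms: 11
Total = 40 + 11 = 51

51


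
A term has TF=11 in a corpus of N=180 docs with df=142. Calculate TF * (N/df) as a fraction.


TF * (N/df)
= 11 * (180/142)
= 11 * 90/71
= 990/71

990/71


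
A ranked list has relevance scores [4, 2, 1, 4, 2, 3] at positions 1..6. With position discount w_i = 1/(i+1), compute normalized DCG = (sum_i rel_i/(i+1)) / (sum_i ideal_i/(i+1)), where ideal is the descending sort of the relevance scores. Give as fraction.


Position discount weights w_i = 1/(i+1) for i=1..6:
Weights = [1/2, 1/3, 1/4, 1/5, 1/6, 1/7]
Actual relevance: [4, 2, 1, 4, 2, 3]
DCG = 4/2 + 2/3 + 1/4 + 4/5 + 2/6 + 3/7 = 627/140
Ideal relevance (sorted desc): [4, 4, 3, 2, 2, 1]
Ideal DCG = 4/2 + 4/3 + 3/4 + 2/5 + 2/6 + 1/7 = 2083/420
nDCG = DCG / ideal_DCG = 627/140 / 2083/420 = 1881/2083

1881/2083


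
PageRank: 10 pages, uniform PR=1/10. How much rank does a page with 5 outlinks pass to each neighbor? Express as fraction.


Initial PR = 1/10 = 1/10
Outlinks = 5
Contribution per link = PR / outlinks
= 1/10 / 5
= 1/50

1/50


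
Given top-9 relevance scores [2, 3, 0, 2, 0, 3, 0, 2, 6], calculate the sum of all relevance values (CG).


Cumulative Gain = sum of relevance scores
Position 1: rel=2, running sum=2
Position 2: rel=3, running sum=5
Position 3: rel=0, running sum=5
Position 4: rel=2, running sum=7
Position 5: rel=0, running sum=7
Position 6: rel=3, running sum=10
Position 7: rel=0, running sum=10
Position 8: rel=2, running sum=12
Position 9: rel=6, running sum=18
CG = 18

18


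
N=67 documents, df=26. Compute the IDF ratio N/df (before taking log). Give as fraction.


IDF ratio = N / df
= 67 / 26
= 67/26

67/26


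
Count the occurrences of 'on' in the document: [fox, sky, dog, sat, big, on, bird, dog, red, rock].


Document has 10 words
Scanning for 'on':
Found at positions: [5]
Count = 1

1


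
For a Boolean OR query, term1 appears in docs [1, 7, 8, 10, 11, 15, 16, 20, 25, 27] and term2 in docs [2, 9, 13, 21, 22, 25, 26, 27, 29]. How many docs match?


Boolean OR: find union of posting lists
term1 docs: [1, 7, 8, 10, 11, 15, 16, 20, 25, 27]
term2 docs: [2, 9, 13, 21, 22, 25, 26, 27, 29]
Union: [1, 2, 7, 8, 9, 10, 11, 13, 15, 16, 20, 21, 22, 25, 26, 27, 29]
|union| = 17

17


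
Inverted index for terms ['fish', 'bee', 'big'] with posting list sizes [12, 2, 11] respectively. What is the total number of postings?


Summing posting list sizes:
'fish': 12 postings
'bee': 2 postings
'big': 11 postings
Total = 12 + 2 + 11 = 25

25


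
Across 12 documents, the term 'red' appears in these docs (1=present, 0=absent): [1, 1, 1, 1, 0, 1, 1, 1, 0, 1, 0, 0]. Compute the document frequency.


Checking each document for 'red':
Doc 1: present
Doc 2: present
Doc 3: present
Doc 4: present
Doc 5: absent
Doc 6: present
Doc 7: present
Doc 8: present
Doc 9: absent
Doc 10: present
Doc 11: absent
Doc 12: absent
df = sum of presences = 1 + 1 + 1 + 1 + 0 + 1 + 1 + 1 + 0 + 1 + 0 + 0 = 8

8


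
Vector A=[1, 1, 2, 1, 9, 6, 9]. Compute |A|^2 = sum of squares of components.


|A|^2 = sum of squared components
A[0]^2 = 1^2 = 1
A[1]^2 = 1^2 = 1
A[2]^2 = 2^2 = 4
A[3]^2 = 1^2 = 1
A[4]^2 = 9^2 = 81
A[5]^2 = 6^2 = 36
A[6]^2 = 9^2 = 81
Sum = 1 + 1 + 4 + 1 + 81 + 36 + 81 = 205

205


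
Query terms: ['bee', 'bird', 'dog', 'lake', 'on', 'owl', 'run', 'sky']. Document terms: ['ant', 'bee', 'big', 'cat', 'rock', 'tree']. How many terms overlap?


Query terms: ['bee', 'bird', 'dog', 'lake', 'on', 'owl', 'run', 'sky']
Document terms: ['ant', 'bee', 'big', 'cat', 'rock', 'tree']
Common terms: ['bee']
Overlap count = 1

1


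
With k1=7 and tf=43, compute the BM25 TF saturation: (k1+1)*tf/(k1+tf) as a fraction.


BM25 TF component = (k1+1)*tf / (k1+tf)
k1 = 7, tf = 43
Numerator = (7+1)*43 = 344
Denominator = 7 + 43 = 50
= 344/50 = 172/25

172/25


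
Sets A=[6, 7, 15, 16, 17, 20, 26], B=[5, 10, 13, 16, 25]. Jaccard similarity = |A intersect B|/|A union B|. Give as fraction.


A intersect B = [16]
|A intersect B| = 1
A union B = [5, 6, 7, 10, 13, 15, 16, 17, 20, 25, 26]
|A union B| = 11
Jaccard = 1/11 = 1/11

1/11


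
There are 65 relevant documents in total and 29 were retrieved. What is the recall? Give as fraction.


Recall = retrieved_relevant / total_relevant
= 29 / 65
= 29 / (29 + 36)
= 29/65

29/65


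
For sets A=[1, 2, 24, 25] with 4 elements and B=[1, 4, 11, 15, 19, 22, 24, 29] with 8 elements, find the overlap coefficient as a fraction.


A intersect B = [1, 24]
|A intersect B| = 2
min(|A|, |B|) = min(4, 8) = 4
Overlap = 2 / 4 = 1/2

1/2


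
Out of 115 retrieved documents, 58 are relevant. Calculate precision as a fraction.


Precision = relevant_retrieved / total_retrieved
= 58 / 115
= 58 / (58 + 57)
= 58/115

58/115


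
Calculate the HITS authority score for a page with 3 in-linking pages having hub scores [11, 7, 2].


Authority = sum of hub scores of in-linkers
In-link 1: hub score = 11
In-link 2: hub score = 7
In-link 3: hub score = 2
Authority = 11 + 7 + 2 = 20

20


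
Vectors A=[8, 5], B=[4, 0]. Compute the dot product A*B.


Dot product = sum of element-wise products
A[0]*B[0] = 8*4 = 32
A[1]*B[1] = 5*0 = 0
Sum = 32 + 0 = 32

32


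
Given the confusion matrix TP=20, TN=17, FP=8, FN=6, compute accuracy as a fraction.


Accuracy = (TP + TN) / (TP + TN + FP + FN)
TP + TN = 20 + 17 = 37
Total = 20 + 17 + 8 + 6 = 51
Accuracy = 37 / 51 = 37/51

37/51


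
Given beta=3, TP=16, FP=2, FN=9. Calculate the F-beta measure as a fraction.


P = TP/(TP+FP) = 16/18 = 8/9
R = TP/(TP+FN) = 16/25 = 16/25
beta^2 = 3^2 = 9
(1 + beta^2) = 10
Numerator = (1+beta^2)*P*R = 256/45
Denominator = beta^2*P + R = 8 + 16/25 = 216/25
F_beta = 160/243

160/243


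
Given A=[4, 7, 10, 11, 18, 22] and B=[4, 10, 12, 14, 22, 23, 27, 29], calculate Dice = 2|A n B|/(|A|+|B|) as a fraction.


A intersect B = [4, 10, 22]
|A intersect B| = 3
|A| = 6, |B| = 8
Dice = 2*3 / (6+8)
= 6 / 14 = 3/7

3/7


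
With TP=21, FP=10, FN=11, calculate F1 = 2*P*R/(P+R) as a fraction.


F1 = 2 * P * R / (P + R)
P = TP/(TP+FP) = 21/31 = 21/31
R = TP/(TP+FN) = 21/32 = 21/32
2 * P * R = 2 * 21/31 * 21/32 = 441/496
P + R = 21/31 + 21/32 = 1323/992
F1 = 441/496 / 1323/992 = 2/3

2/3


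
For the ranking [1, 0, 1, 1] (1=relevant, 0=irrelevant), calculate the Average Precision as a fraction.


Computing P@k for each relevant position:
Position 1: relevant, P@1 = 1/1 = 1
Position 2: not relevant
Position 3: relevant, P@3 = 2/3 = 2/3
Position 4: relevant, P@4 = 3/4 = 3/4
Sum of P@k = 1 + 2/3 + 3/4 = 29/12
AP = 29/12 / 3 = 29/36

29/36


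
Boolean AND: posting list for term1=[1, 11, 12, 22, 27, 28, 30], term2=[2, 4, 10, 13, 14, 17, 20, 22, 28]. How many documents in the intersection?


Boolean AND: find intersection of posting lists
term1 docs: [1, 11, 12, 22, 27, 28, 30]
term2 docs: [2, 4, 10, 13, 14, 17, 20, 22, 28]
Intersection: [22, 28]
|intersection| = 2

2


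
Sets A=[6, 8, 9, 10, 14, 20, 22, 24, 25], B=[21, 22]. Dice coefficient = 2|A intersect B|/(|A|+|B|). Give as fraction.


A intersect B = [22]
|A intersect B| = 1
|A| = 9, |B| = 2
Dice = 2*1 / (9+2)
= 2 / 11 = 2/11

2/11


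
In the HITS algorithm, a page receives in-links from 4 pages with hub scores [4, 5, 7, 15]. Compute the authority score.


Authority = sum of hub scores of in-linkers
In-link 1: hub score = 4
In-link 2: hub score = 5
In-link 3: hub score = 7
In-link 4: hub score = 15
Authority = 4 + 5 + 7 + 15 = 31

31


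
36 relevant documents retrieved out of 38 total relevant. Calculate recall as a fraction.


Recall = retrieved_relevant / total_relevant
= 36 / 38
= 36 / (36 + 2)
= 18/19

18/19


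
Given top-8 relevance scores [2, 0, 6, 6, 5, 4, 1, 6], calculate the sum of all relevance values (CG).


Cumulative Gain = sum of relevance scores
Position 1: rel=2, running sum=2
Position 2: rel=0, running sum=2
Position 3: rel=6, running sum=8
Position 4: rel=6, running sum=14
Position 5: rel=5, running sum=19
Position 6: rel=4, running sum=23
Position 7: rel=1, running sum=24
Position 8: rel=6, running sum=30
CG = 30

30
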